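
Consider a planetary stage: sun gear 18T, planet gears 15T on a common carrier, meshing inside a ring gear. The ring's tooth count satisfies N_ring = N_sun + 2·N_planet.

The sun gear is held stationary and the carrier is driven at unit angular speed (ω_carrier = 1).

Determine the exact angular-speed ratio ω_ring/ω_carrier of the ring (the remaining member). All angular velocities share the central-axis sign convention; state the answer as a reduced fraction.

N_ring = 18 + 2·15 = 48
18(ω_s−ω_c) = −48(ω_r−ω_c),  ω_s=0, ω_c=1
ω_r = 1 − (18/48)(0−1) = 11/8
ω_r/ω_c = 11/8

11/8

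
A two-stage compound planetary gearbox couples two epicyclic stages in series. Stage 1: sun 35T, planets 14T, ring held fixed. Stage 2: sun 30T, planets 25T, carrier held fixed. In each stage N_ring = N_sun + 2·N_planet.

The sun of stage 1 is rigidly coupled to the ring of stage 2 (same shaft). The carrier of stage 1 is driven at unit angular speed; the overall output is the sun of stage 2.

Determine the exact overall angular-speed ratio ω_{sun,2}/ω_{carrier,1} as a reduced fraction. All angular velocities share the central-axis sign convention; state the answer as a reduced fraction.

-112/15

Stage 1: N_ring = 35 + 2·14 = 63
Stage 1: 35(ω_s−ω_c) = −63(ω_r−ω_c),  ω_r=0, ω_c=1
Stage 1: ω_s = 1 − (63/35)(0−1) = 14/5
  ⇒ ω_s¹/ω_c¹ = 14/5
Stage 2: N_ring = 30 + 2·25 = 80
Stage 2: 30(ω_s−ω_c) = −80(ω_r−ω_c),  ω_c=0, ω_r=1
Stage 2: ω_s = 0 − (80/30)(1−0) = -8/3
  ⇒ ω_s²/ω_r² = -8/3
Coupling ω_r² = ω_s¹ ⇒ overall = 14/5 × -8/3 = -112/15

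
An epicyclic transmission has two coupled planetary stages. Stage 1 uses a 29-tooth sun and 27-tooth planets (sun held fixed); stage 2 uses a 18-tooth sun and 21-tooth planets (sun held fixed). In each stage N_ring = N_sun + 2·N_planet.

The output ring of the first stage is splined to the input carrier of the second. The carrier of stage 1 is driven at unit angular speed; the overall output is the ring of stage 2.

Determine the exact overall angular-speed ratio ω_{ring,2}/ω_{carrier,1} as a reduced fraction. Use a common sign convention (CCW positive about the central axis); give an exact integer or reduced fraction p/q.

728/415

Stage 1: N_ring = 29 + 2·27 = 83
Stage 1: 29(ω_s−ω_c) = −83(ω_r−ω_c),  ω_s=0, ω_c=1
Stage 1: ω_r = 1 − (29/83)(0−1) = 112/83
  ⇒ ω_r¹/ω_c¹ = 112/83
Stage 2: N_ring = 18 + 2·21 = 60
Stage 2: 18(ω_s−ω_c) = −60(ω_r−ω_c),  ω_s=0, ω_c=1
Stage 2: ω_r = 1 − (18/60)(0−1) = 13/10
  ⇒ ω_r²/ω_c² = 13/10
Coupling ω_c² = ω_r¹ ⇒ overall = 112/83 × 13/10 = 728/415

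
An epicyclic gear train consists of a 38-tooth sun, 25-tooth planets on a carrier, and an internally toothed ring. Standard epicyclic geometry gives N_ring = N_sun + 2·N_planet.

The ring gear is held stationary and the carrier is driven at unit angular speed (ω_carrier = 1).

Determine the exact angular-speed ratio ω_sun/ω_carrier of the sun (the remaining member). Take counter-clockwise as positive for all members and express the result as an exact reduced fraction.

63/19

N_ring = 38 + 2·25 = 88
38(ω_s−ω_c) = −88(ω_r−ω_c),  ω_r=0, ω_c=1
ω_s = 1 − (88/38)(0−1) = 63/19
ω_s/ω_c = 63/19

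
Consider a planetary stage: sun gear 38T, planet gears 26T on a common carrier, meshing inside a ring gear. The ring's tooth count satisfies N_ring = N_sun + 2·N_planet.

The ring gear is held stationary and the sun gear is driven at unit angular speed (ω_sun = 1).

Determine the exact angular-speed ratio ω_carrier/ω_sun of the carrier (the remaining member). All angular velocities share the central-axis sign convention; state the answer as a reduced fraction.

19/64

N_ring = 38 + 2·26 = 90
38(ω_s−ω_c) = −90(ω_r−ω_c),  ω_r=0, ω_s=1
38(1−ω_c) = −90(0−ω_c)  ⇒  128ω_c = 38  ⇒  ω_c = 19/64
ω_c/ω_s = 19/64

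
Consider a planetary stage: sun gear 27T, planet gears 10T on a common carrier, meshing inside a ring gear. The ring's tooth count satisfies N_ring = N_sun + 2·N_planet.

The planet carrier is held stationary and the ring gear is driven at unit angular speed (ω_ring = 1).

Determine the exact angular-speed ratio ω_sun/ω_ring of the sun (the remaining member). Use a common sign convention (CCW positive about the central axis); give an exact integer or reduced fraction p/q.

N_ring = 27 + 2·10 = 47
27(ω_s−ω_c) = −47(ω_r−ω_c),  ω_c=0, ω_r=1
ω_s = 0 − (47/27)(1−0) = -47/27
ω_s/ω_r = -47/27

-47/27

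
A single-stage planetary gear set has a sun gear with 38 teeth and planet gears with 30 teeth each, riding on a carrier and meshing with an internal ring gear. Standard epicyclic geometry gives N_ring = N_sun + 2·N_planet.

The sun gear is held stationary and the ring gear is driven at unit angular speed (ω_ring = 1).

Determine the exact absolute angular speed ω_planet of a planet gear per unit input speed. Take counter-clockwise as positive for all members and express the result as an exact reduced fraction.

N_ring = 38 + 2·30 = 98
38(ω_s−ω_c) = −98(ω_r−ω_c),  ω_s=0, ω_r=1
38(0−ω_c) = −98(1−ω_c)  ⇒  136ω_c = 98  ⇒  ω_c = 49/68
sun–planet: 38·(0−49/68) = −30·(ω_p−ω_c)  ⇒  ω_p−ω_c = −(38/30)·(-49/68) = 931/1020
ω_p = 49/68 + 931/1020 = 49/30

49/30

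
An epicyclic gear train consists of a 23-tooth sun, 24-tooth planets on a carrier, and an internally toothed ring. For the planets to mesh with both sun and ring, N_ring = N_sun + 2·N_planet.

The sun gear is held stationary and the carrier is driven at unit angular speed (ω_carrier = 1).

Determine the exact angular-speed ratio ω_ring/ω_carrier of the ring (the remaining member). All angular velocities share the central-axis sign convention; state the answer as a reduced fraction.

N_ring = 23 + 2·24 = 71
23(ω_s−ω_c) = −71(ω_r−ω_c),  ω_s=0, ω_c=1
ω_r = 1 − (23/71)(0−1) = 94/71
ω_r/ω_c = 94/71

94/71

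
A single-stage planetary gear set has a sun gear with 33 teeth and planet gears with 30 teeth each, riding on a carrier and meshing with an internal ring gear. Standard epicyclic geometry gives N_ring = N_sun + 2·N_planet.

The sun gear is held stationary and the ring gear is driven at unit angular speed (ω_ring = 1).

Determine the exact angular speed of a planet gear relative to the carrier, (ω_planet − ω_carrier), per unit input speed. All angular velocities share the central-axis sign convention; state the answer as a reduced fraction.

341/420

N_ring = 33 + 2·30 = 93
33(ω_s−ω_c) = −93(ω_r−ω_c),  ω_s=0, ω_r=1
33(0−ω_c) = −93(1−ω_c)  ⇒  126ω_c = 93  ⇒  ω_c = 31/42
sun–planet: 33·(0−31/42) = −30·(ω_p−ω_c)  ⇒  ω_p−ω_c = −(33/30)·(-31/42) = 341/420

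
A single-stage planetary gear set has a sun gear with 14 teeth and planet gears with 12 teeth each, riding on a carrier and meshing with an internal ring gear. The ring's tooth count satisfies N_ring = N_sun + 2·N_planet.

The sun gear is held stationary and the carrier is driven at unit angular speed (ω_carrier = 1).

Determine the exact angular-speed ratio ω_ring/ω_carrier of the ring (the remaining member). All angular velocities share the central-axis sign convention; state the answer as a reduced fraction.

N_ring = 14 + 2·12 = 38
14(ω_s−ω_c) = −38(ω_r−ω_c),  ω_s=0, ω_c=1
ω_r = 1 − (14/38)(0−1) = 26/19
ω_r/ω_c = 26/19

26/19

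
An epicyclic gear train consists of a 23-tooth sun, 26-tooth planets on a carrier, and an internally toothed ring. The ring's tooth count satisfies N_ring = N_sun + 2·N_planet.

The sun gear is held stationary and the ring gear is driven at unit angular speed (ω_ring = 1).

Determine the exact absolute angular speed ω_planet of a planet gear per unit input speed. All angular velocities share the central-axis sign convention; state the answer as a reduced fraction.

75/52

N_ring = 23 + 2·26 = 75
23(ω_s−ω_c) = −75(ω_r−ω_c),  ω_s=0, ω_r=1
23(0−ω_c) = −75(1−ω_c)  ⇒  98ω_c = 75  ⇒  ω_c = 75/98
sun–planet: 23·(0−75/98) = −26·(ω_p−ω_c)  ⇒  ω_p−ω_c = −(23/26)·(-75/98) = 1725/2548
ω_p = 75/98 + 1725/2548 = 75/52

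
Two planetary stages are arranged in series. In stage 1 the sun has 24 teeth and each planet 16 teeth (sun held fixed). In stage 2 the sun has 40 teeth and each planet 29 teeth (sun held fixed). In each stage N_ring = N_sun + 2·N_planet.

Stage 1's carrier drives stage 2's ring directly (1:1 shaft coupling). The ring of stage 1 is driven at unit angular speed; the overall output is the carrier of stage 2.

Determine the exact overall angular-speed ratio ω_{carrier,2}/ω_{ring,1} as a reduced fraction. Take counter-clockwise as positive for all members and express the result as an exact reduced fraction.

343/690

Stage 1: N_ring = 24 + 2·16 = 56
Stage 1: 24(ω_s−ω_c) = −56(ω_r−ω_c),  ω_s=0, ω_r=1
Stage 1: 24(0−ω_c) = −56(1−ω_c)  ⇒  80ω_c = 56  ⇒  ω_c = 7/10
  ⇒ ω_c¹/ω_r¹ = 7/10
Stage 2: N_ring = 40 + 2·29 = 98
Stage 2: 40(ω_s−ω_c) = −98(ω_r−ω_c),  ω_s=0, ω_r=1
Stage 2: 40(0−ω_c) = −98(1−ω_c)  ⇒  138ω_c = 98  ⇒  ω_c = 49/69
  ⇒ ω_c²/ω_r² = 49/69
Coupling ω_r² = ω_c¹ ⇒ overall = 7/10 × 49/69 = 343/690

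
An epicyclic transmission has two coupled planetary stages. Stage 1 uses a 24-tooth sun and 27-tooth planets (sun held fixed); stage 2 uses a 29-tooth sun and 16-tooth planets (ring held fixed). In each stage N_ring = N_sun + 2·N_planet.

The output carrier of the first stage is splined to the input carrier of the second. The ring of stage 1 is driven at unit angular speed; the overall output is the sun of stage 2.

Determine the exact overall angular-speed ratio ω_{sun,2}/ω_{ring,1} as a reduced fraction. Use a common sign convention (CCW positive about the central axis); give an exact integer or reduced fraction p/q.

Stage 1: N_ring = 24 + 2·27 = 78
Stage 1: 24(ω_s−ω_c) = −78(ω_r−ω_c),  ω_s=0, ω_r=1
Stage 1: 24(0−ω_c) = −78(1−ω_c)  ⇒  102ω_c = 78  ⇒  ω_c = 13/17
  ⇒ ω_c¹/ω_r¹ = 13/17
Stage 2: N_ring = 29 + 2·16 = 61
Stage 2: 29(ω_s−ω_c) = −61(ω_r−ω_c),  ω_r=0, ω_c=1
Stage 2: ω_s = 1 − (61/29)(0−1) = 90/29
  ⇒ ω_s²/ω_c² = 90/29
Coupling ω_c² = ω_c¹ ⇒ overall = 13/17 × 90/29 = 1170/493

1170/493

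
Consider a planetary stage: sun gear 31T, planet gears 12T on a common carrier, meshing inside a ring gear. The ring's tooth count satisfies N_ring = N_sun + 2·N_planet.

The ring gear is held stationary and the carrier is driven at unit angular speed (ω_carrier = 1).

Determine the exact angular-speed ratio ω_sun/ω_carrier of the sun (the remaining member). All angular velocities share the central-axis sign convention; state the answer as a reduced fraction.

N_ring = 31 + 2·12 = 55
31(ω_s−ω_c) = −55(ω_r−ω_c),  ω_r=0, ω_c=1
ω_s = 1 − (55/31)(0−1) = 86/31
ω_s/ω_c = 86/31

86/31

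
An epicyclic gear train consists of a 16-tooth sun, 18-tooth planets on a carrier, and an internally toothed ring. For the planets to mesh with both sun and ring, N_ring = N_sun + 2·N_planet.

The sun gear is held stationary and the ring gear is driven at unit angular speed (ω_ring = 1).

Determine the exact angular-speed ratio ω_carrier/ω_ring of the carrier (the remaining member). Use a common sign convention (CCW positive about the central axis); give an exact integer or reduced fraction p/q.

13/17

N_ring = 16 + 2·18 = 52
16(ω_s−ω_c) = −52(ω_r−ω_c),  ω_s=0, ω_r=1
16(0−ω_c) = −52(1−ω_c)  ⇒  68ω_c = 52  ⇒  ω_c = 13/17
ω_c/ω_r = 13/17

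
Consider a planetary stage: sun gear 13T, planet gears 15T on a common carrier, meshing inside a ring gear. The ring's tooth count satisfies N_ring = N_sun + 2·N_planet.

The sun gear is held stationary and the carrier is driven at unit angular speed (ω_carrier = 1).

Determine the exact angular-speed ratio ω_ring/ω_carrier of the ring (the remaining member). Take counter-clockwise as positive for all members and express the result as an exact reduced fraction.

N_ring = 13 + 2·15 = 43
13(ω_s−ω_c) = −43(ω_r−ω_c),  ω_s=0, ω_c=1
ω_r = 1 − (13/43)(0−1) = 56/43
ω_r/ω_c = 56/43

56/43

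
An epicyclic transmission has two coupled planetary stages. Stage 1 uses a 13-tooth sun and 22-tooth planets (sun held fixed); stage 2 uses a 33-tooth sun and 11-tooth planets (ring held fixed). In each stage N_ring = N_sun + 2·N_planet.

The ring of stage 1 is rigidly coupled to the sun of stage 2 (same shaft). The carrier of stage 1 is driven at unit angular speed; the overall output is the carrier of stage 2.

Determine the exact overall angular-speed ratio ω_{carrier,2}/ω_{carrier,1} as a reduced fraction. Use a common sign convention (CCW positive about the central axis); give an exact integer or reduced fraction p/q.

Stage 1: N_ring = 13 + 2·22 = 57
Stage 1: 13(ω_s−ω_c) = −57(ω_r−ω_c),  ω_s=0, ω_c=1
Stage 1: ω_r = 1 − (13/57)(0−1) = 70/57
  ⇒ ω_r¹/ω_c¹ = 70/57
Stage 2: N_ring = 33 + 2·11 = 55
Stage 2: 33(ω_s−ω_c) = −55(ω_r−ω_c),  ω_r=0, ω_s=1
Stage 2: 33(1−ω_c) = −55(0−ω_c)  ⇒  88ω_c = 33  ⇒  ω_c = 3/8
  ⇒ ω_c²/ω_s² = 3/8
Coupling ω_s² = ω_r¹ ⇒ overall = 70/57 × 3/8 = 35/76

35/76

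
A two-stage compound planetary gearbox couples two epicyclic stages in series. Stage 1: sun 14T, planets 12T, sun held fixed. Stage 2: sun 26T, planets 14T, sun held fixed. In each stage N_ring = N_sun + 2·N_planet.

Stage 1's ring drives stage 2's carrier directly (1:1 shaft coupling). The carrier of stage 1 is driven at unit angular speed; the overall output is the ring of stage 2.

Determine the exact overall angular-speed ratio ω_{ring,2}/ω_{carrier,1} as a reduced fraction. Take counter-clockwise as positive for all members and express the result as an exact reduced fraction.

Stage 1: N_ring = 14 + 2·12 = 38
Stage 1: 14(ω_s−ω_c) = −38(ω_r−ω_c),  ω_s=0, ω_c=1
Stage 1: ω_r = 1 − (14/38)(0−1) = 26/19
  ⇒ ω_r¹/ω_c¹ = 26/19
Stage 2: N_ring = 26 + 2·14 = 54
Stage 2: 26(ω_s−ω_c) = −54(ω_r−ω_c),  ω_s=0, ω_c=1
Stage 2: ω_r = 1 − (26/54)(0−1) = 40/27
  ⇒ ω_r²/ω_c² = 40/27
Coupling ω_c² = ω_r¹ ⇒ overall = 26/19 × 40/27 = 1040/513

1040/513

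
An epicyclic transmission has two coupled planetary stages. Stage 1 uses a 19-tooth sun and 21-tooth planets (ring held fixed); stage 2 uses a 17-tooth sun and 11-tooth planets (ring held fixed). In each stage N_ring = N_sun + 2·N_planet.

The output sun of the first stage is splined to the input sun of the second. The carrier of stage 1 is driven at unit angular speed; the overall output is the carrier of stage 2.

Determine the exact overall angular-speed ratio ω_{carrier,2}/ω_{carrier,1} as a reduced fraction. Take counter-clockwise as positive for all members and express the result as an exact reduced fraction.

170/133

Stage 1: N_ring = 19 + 2·21 = 61
Stage 1: 19(ω_s−ω_c) = −61(ω_r−ω_c),  ω_r=0, ω_c=1
Stage 1: ω_s = 1 − (61/19)(0−1) = 80/19
  ⇒ ω_s¹/ω_c¹ = 80/19
Stage 2: N_ring = 17 + 2·11 = 39
Stage 2: 17(ω_s−ω_c) = −39(ω_r−ω_c),  ω_r=0, ω_s=1
Stage 2: 17(1−ω_c) = −39(0−ω_c)  ⇒  56ω_c = 17  ⇒  ω_c = 17/56
  ⇒ ω_c²/ω_s² = 17/56
Coupling ω_s² = ω_s¹ ⇒ overall = 80/19 × 17/56 = 170/133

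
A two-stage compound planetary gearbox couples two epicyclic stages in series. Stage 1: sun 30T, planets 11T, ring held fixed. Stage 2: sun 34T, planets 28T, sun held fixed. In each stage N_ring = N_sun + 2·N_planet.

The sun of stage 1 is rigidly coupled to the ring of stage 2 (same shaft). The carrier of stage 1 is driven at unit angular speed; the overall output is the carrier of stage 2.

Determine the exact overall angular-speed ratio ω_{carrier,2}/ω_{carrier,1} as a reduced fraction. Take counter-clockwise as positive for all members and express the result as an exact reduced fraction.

Stage 1: N_ring = 30 + 2·11 = 52
Stage 1: 30(ω_s−ω_c) = −52(ω_r−ω_c),  ω_r=0, ω_c=1
Stage 1: ω_s = 1 − (52/30)(0−1) = 41/15
  ⇒ ω_s¹/ω_c¹ = 41/15
Stage 2: N_ring = 34 + 2·28 = 90
Stage 2: 34(ω_s−ω_c) = −90(ω_r−ω_c),  ω_s=0, ω_r=1
Stage 2: 34(0−ω_c) = −90(1−ω_c)  ⇒  124ω_c = 90  ⇒  ω_c = 45/62
  ⇒ ω_c²/ω_r² = 45/62
Coupling ω_r² = ω_s¹ ⇒ overall = 41/15 × 45/62 = 123/62

123/62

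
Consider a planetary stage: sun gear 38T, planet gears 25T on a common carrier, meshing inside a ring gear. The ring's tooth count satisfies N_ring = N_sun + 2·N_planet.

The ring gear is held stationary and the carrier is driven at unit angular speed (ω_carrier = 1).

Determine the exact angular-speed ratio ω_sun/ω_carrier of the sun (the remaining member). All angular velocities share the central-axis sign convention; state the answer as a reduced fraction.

63/19

N_ring = 38 + 2·25 = 88
38(ω_s−ω_c) = −88(ω_r−ω_c),  ω_r=0, ω_c=1
ω_s = 1 − (88/38)(0−1) = 63/19
ω_s/ω_c = 63/19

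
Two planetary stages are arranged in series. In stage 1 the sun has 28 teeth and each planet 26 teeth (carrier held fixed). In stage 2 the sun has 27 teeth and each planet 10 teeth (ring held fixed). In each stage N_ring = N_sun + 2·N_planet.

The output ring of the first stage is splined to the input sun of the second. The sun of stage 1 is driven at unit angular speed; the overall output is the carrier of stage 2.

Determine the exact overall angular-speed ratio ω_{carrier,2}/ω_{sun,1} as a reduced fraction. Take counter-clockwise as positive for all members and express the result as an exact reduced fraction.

Stage 1: N_ring = 28 + 2·26 = 80
Stage 1: 28(ω_s−ω_c) = −80(ω_r−ω_c),  ω_c=0, ω_s=1
Stage 1: ω_r = 0 − (28/80)(1−0) = -7/20
  ⇒ ω_r¹/ω_s¹ = -7/20
Stage 2: N_ring = 27 + 2·10 = 47
Stage 2: 27(ω_s−ω_c) = −47(ω_r−ω_c),  ω_r=0, ω_s=1
Stage 2: 27(1−ω_c) = −47(0−ω_c)  ⇒  74ω_c = 27  ⇒  ω_c = 27/74
  ⇒ ω_c²/ω_s² = 27/74
Coupling ω_s² = ω_r¹ ⇒ overall = -7/20 × 27/74 = -189/1480

-189/1480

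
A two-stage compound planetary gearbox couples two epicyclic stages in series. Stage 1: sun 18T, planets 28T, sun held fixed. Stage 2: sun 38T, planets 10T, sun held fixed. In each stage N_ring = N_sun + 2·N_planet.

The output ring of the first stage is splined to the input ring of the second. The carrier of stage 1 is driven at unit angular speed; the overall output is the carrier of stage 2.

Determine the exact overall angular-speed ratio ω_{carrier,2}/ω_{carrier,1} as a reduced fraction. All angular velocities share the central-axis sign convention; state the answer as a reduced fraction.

667/888

Stage 1: N_ring = 18 + 2·28 = 74
Stage 1: 18(ω_s−ω_c) = −74(ω_r−ω_c),  ω_s=0, ω_c=1
Stage 1: ω_r = 1 − (18/74)(0−1) = 46/37
  ⇒ ω_r¹/ω_c¹ = 46/37
Stage 2: N_ring = 38 + 2·10 = 58
Stage 2: 38(ω_s−ω_c) = −58(ω_r−ω_c),  ω_s=0, ω_r=1
Stage 2: 38(0−ω_c) = −58(1−ω_c)  ⇒  96ω_c = 58  ⇒  ω_c = 29/48
  ⇒ ω_c²/ω_r² = 29/48
Coupling ω_r² = ω_r¹ ⇒ overall = 46/37 × 29/48 = 667/888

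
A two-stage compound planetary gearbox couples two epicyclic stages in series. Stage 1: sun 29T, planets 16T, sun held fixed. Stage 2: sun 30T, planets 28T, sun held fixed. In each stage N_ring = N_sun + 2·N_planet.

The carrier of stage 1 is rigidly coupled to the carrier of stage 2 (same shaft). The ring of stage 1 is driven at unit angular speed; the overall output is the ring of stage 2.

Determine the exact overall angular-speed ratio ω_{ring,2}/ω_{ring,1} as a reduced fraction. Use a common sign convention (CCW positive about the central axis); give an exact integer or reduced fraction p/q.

Stage 1: N_ring = 29 + 2·16 = 61
Stage 1: 29(ω_s−ω_c) = −61(ω_r−ω_c),  ω_s=0, ω_r=1
Stage 1: 29(0−ω_c) = −61(1−ω_c)  ⇒  90ω_c = 61  ⇒  ω_c = 61/90
  ⇒ ω_c¹/ω_r¹ = 61/90
Stage 2: N_ring = 30 + 2·28 = 86
Stage 2: 30(ω_s−ω_c) = −86(ω_r−ω_c),  ω_s=0, ω_c=1
Stage 2: ω_r = 1 − (30/86)(0−1) = 58/43
  ⇒ ω_r²/ω_c² = 58/43
Coupling ω_c² = ω_c¹ ⇒ overall = 61/90 × 58/43 = 1769/1935

1769/1935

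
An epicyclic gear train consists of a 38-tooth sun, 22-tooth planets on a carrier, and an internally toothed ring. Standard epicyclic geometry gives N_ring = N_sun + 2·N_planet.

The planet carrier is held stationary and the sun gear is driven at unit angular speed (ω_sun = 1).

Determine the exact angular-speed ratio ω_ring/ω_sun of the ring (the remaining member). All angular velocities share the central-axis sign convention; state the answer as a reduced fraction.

N_ring = 38 + 2·22 = 82
38(ω_s−ω_c) = −82(ω_r−ω_c),  ω_c=0, ω_s=1
ω_r = 0 − (38/82)(1−0) = -19/41
ω_r/ω_s = -19/41

-19/41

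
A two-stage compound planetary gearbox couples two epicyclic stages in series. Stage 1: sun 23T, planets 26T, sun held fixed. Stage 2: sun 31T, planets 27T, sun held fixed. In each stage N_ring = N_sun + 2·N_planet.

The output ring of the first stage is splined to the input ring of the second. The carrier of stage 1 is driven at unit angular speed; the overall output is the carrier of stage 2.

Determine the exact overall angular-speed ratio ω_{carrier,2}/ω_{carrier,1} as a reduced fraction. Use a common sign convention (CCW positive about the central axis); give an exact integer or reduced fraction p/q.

Stage 1: N_ring = 23 + 2·26 = 75
Stage 1: 23(ω_s−ω_c) = −75(ω_r−ω_c),  ω_s=0, ω_c=1
Stage 1: ω_r = 1 − (23/75)(0−1) = 98/75
  ⇒ ω_r¹/ω_c¹ = 98/75
Stage 2: N_ring = 31 + 2·27 = 85
Stage 2: 31(ω_s−ω_c) = −85(ω_r−ω_c),  ω_s=0, ω_r=1
Stage 2: 31(0−ω_c) = −85(1−ω_c)  ⇒  116ω_c = 85  ⇒  ω_c = 85/116
  ⇒ ω_c²/ω_r² = 85/116
Coupling ω_r² = ω_r¹ ⇒ overall = 98/75 × 85/116 = 833/870

833/870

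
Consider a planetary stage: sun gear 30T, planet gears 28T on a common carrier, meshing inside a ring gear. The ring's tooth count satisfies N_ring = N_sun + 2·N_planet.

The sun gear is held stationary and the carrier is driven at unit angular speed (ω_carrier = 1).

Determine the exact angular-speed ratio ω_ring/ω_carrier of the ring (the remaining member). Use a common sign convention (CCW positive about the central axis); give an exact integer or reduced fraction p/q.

N_ring = 30 + 2·28 = 86
30(ω_s−ω_c) = −86(ω_r−ω_c),  ω_s=0, ω_c=1
ω_r = 1 − (30/86)(0−1) = 58/43
ω_r/ω_c = 58/43

58/43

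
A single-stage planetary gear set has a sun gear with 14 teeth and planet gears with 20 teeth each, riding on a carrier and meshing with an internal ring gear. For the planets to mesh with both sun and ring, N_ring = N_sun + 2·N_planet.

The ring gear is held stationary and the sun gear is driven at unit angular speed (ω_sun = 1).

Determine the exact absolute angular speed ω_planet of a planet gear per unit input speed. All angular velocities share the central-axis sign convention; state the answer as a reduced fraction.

N_ring = 14 + 2·20 = 54
14(ω_s−ω_c) = −54(ω_r−ω_c),  ω_r=0, ω_s=1
14(1−ω_c) = −54(0−ω_c)  ⇒  68ω_c = 14  ⇒  ω_c = 7/34
sun–planet: 14·(1−7/34) = −20·(ω_p−ω_c)  ⇒  ω_p−ω_c = −(14/20)·(27/34) = -189/340
ω_p = 7/34 − 189/340 = -7/20

-7/20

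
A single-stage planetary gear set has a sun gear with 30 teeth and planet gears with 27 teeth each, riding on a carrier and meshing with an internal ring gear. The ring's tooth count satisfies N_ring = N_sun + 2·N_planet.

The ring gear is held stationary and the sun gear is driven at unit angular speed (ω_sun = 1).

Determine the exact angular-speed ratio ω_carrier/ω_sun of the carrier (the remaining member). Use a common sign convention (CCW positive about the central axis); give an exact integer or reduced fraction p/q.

N_ring = 30 + 2·27 = 84
30(ω_s−ω_c) = −84(ω_r−ω_c),  ω_r=0, ω_s=1
30(1−ω_c) = −84(0−ω_c)  ⇒  114ω_c = 30  ⇒  ω_c = 5/19
ω_c/ω_s = 5/19

5/19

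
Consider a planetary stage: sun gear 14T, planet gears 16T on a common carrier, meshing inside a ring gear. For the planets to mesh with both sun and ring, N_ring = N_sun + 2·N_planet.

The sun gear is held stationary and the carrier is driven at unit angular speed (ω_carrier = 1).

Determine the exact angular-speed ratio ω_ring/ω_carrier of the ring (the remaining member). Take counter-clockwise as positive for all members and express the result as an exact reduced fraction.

N_ring = 14 + 2·16 = 46
14(ω_s−ω_c) = −46(ω_r−ω_c),  ω_s=0, ω_c=1
ω_r = 1 − (14/46)(0−1) = 30/23
ω_r/ω_c = 30/23

30/23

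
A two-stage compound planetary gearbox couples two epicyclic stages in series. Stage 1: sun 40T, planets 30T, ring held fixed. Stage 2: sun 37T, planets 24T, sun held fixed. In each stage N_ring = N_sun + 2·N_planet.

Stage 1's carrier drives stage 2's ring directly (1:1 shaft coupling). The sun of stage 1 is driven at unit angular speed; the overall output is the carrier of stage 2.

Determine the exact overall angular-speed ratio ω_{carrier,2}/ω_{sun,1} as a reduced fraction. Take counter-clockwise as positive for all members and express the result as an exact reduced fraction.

85/427

Stage 1: N_ring = 40 + 2·30 = 100
Stage 1: 40(ω_s−ω_c) = −100(ω_r−ω_c),  ω_r=0, ω_s=1
Stage 1: 40(1−ω_c) = −100(0−ω_c)  ⇒  140ω_c = 40  ⇒  ω_c = 2/7
  ⇒ ω_c¹/ω_s¹ = 2/7
Stage 2: N_ring = 37 + 2·24 = 85
Stage 2: 37(ω_s−ω_c) = −85(ω_r−ω_c),  ω_s=0, ω_r=1
Stage 2: 37(0−ω_c) = −85(1−ω_c)  ⇒  122ω_c = 85  ⇒  ω_c = 85/122
  ⇒ ω_c²/ω_r² = 85/122
Coupling ω_r² = ω_c¹ ⇒ overall = 2/7 × 85/122 = 85/427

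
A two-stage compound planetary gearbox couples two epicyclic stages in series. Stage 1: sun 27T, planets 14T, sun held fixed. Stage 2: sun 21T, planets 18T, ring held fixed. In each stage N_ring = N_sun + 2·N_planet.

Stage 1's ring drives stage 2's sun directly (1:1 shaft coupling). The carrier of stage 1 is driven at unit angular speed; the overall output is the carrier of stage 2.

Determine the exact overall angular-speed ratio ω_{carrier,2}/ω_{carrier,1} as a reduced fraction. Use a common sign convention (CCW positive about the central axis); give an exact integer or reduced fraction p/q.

Stage 1: N_ring = 27 + 2·14 = 55
Stage 1: 27(ω_s−ω_c) = −55(ω_r−ω_c),  ω_s=0, ω_c=1
Stage 1: ω_r = 1 − (27/55)(0−1) = 82/55
  ⇒ ω_r¹/ω_c¹ = 82/55
Stage 2: N_ring = 21 + 2·18 = 57
Stage 2: 21(ω_s−ω_c) = −57(ω_r−ω_c),  ω_r=0, ω_s=1
Stage 2: 21(1−ω_c) = −57(0−ω_c)  ⇒  78ω_c = 21  ⇒  ω_c = 7/26
  ⇒ ω_c²/ω_s² = 7/26
Coupling ω_s² = ω_r¹ ⇒ overall = 82/55 × 7/26 = 287/715

287/715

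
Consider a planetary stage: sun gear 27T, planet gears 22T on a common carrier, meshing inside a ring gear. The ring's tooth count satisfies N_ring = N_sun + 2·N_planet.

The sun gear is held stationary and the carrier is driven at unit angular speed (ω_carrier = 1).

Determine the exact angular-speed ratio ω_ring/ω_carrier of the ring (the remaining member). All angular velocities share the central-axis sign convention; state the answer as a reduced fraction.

98/71

N_ring = 27 + 2·22 = 71
27(ω_s−ω_c) = −71(ω_r−ω_c),  ω_s=0, ω_c=1
ω_r = 1 − (27/71)(0−1) = 98/71
ω_r/ω_c = 98/71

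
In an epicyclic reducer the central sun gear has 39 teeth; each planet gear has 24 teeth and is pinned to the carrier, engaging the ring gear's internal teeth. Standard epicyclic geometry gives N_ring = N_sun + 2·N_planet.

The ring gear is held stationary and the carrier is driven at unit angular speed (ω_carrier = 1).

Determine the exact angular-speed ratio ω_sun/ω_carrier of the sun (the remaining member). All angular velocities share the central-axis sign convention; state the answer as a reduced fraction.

42/13

N_ring = 39 + 2·24 = 87
39(ω_s−ω_c) = −87(ω_r−ω_c),  ω_r=0, ω_c=1
ω_s = 1 − (87/39)(0−1) = 42/13
ω_s/ω_c = 42/13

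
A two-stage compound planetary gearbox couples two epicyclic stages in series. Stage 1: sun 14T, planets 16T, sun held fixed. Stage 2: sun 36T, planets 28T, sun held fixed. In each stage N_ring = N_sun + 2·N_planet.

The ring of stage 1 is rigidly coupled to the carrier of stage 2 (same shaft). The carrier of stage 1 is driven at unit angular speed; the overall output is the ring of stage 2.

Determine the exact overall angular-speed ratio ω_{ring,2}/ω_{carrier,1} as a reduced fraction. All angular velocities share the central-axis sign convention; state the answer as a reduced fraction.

960/529

Stage 1: N_ring = 14 + 2·16 = 46
Stage 1: 14(ω_s−ω_c) = −46(ω_r−ω_c),  ω_s=0, ω_c=1
Stage 1: ω_r = 1 − (14/46)(0−1) = 30/23
  ⇒ ω_r¹/ω_c¹ = 30/23
Stage 2: N_ring = 36 + 2·28 = 92
Stage 2: 36(ω_s−ω_c) = −92(ω_r−ω_c),  ω_s=0, ω_c=1
Stage 2: ω_r = 1 − (36/92)(0−1) = 32/23
  ⇒ ω_r²/ω_c² = 32/23
Coupling ω_c² = ω_r¹ ⇒ overall = 30/23 × 32/23 = 960/529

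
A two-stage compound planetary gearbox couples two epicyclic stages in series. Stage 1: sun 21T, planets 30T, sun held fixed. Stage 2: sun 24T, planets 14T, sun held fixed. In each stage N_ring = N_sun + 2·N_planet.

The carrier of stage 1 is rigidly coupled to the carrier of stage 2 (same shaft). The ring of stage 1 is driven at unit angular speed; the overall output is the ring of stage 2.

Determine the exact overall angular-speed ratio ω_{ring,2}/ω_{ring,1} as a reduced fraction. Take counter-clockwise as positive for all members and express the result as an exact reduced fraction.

Stage 1: N_ring = 21 + 2·30 = 81
Stage 1: 21(ω_s−ω_c) = −81(ω_r−ω_c),  ω_s=0, ω_r=1
Stage 1: 21(0−ω_c) = −81(1−ω_c)  ⇒  102ω_c = 81  ⇒  ω_c = 27/34
  ⇒ ω_c¹/ω_r¹ = 27/34
Stage 2: N_ring = 24 + 2·14 = 52
Stage 2: 24(ω_s−ω_c) = −52(ω_r−ω_c),  ω_s=0, ω_c=1
Stage 2: ω_r = 1 − (24/52)(0−1) = 19/13
  ⇒ ω_r²/ω_c² = 19/13
Coupling ω_c² = ω_c¹ ⇒ overall = 27/34 × 19/13 = 513/442

513/442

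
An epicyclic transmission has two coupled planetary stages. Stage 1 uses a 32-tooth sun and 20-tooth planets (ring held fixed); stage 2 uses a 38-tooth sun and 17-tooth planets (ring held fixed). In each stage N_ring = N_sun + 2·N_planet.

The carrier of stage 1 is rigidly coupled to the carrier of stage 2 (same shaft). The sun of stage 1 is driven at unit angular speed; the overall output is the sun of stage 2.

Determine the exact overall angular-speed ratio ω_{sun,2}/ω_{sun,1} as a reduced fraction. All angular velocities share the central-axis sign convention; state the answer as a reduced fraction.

220/247

Stage 1: N_ring = 32 + 2·20 = 72
Stage 1: 32(ω_s−ω_c) = −72(ω_r−ω_c),  ω_r=0, ω_s=1
Stage 1: 32(1−ω_c) = −72(0−ω_c)  ⇒  104ω_c = 32  ⇒  ω_c = 4/13
  ⇒ ω_c¹/ω_s¹ = 4/13
Stage 2: N_ring = 38 + 2·17 = 72
Stage 2: 38(ω_s−ω_c) = −72(ω_r−ω_c),  ω_r=0, ω_c=1
Stage 2: ω_s = 1 − (72/38)(0−1) = 55/19
  ⇒ ω_s²/ω_c² = 55/19
Coupling ω_c² = ω_c¹ ⇒ overall = 4/13 × 55/19 = 220/247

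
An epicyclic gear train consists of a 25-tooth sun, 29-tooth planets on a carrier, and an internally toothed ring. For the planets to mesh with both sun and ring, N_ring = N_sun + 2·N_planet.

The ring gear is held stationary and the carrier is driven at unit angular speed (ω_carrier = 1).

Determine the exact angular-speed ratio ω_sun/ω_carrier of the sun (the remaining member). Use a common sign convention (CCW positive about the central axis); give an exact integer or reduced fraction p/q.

108/25

N_ring = 25 + 2·29 = 83
25(ω_s−ω_c) = −83(ω_r−ω_c),  ω_r=0, ω_c=1
ω_s = 1 − (83/25)(0−1) = 108/25
ω_s/ω_c = 108/25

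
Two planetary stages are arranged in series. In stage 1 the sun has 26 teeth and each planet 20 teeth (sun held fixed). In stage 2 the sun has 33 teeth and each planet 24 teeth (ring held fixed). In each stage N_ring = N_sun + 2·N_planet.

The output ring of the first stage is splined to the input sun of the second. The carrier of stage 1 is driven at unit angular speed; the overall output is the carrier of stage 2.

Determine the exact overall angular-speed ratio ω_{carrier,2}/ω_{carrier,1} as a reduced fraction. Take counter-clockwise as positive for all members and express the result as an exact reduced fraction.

23/57

Stage 1: N_ring = 26 + 2·20 = 66
Stage 1: 26(ω_s−ω_c) = −66(ω_r−ω_c),  ω_s=0, ω_c=1
Stage 1: ω_r = 1 − (26/66)(0−1) = 46/33
  ⇒ ω_r¹/ω_c¹ = 46/33
Stage 2: N_ring = 33 + 2·24 = 81
Stage 2: 33(ω_s−ω_c) = −81(ω_r−ω_c),  ω_r=0, ω_s=1
Stage 2: 33(1−ω_c) = −81(0−ω_c)  ⇒  114ω_c = 33  ⇒  ω_c = 11/38
  ⇒ ω_c²/ω_s² = 11/38
Coupling ω_s² = ω_r¹ ⇒ overall = 46/33 × 11/38 = 23/57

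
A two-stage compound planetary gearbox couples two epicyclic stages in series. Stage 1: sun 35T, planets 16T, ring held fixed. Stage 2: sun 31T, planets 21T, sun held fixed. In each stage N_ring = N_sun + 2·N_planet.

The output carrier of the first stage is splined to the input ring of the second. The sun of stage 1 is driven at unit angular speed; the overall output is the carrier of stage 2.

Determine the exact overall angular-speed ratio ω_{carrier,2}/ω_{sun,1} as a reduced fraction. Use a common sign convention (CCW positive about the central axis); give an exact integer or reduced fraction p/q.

2555/10608

Stage 1: N_ring = 35 + 2·16 = 67
Stage 1: 35(ω_s−ω_c) = −67(ω_r−ω_c),  ω_r=0, ω_s=1
Stage 1: 35(1−ω_c) = −67(0−ω_c)  ⇒  102ω_c = 35  ⇒  ω_c = 35/102
  ⇒ ω_c¹/ω_s¹ = 35/102
Stage 2: N_ring = 31 + 2·21 = 73
Stage 2: 31(ω_s−ω_c) = −73(ω_r−ω_c),  ω_s=0, ω_r=1
Stage 2: 31(0−ω_c) = −73(1−ω_c)  ⇒  104ω_c = 73  ⇒  ω_c = 73/104
  ⇒ ω_c²/ω_r² = 73/104
Coupling ω_r² = ω_c¹ ⇒ overall = 35/102 × 73/104 = 2555/10608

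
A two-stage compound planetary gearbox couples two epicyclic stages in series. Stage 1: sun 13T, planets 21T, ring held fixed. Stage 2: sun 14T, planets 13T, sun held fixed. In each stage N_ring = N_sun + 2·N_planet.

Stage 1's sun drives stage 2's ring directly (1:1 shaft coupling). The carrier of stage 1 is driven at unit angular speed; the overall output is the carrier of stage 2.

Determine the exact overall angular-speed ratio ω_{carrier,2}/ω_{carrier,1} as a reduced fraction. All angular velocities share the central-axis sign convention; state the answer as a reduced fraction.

Stage 1: N_ring = 13 + 2·21 = 55
Stage 1: 13(ω_s−ω_c) = −55(ω_r−ω_c),  ω_r=0, ω_c=1
Stage 1: ω_s = 1 − (55/13)(0−1) = 68/13
  ⇒ ω_s¹/ω_c¹ = 68/13
Stage 2: N_ring = 14 + 2·13 = 40
Stage 2: 14(ω_s−ω_c) = −40(ω_r−ω_c),  ω_s=0, ω_r=1
Stage 2: 14(0−ω_c) = −40(1−ω_c)  ⇒  54ω_c = 40  ⇒  ω_c = 20/27
  ⇒ ω_c²/ω_r² = 20/27
Coupling ω_r² = ω_s¹ ⇒ overall = 68/13 × 20/27 = 1360/351

1360/351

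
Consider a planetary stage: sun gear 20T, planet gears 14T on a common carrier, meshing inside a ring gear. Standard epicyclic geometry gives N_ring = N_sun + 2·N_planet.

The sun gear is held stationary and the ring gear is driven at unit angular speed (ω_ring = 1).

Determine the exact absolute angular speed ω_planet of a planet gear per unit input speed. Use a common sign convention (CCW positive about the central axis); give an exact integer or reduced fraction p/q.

12/7

N_ring = 20 + 2·14 = 48
20(ω_s−ω_c) = −48(ω_r−ω_c),  ω_s=0, ω_r=1
20(0−ω_c) = −48(1−ω_c)  ⇒  68ω_c = 48  ⇒  ω_c = 12/17
sun–planet: 20·(0−12/17) = −14·(ω_p−ω_c)  ⇒  ω_p−ω_c = −(20/14)·(-12/17) = 120/119
ω_p = 12/17 + 120/119 = 12/7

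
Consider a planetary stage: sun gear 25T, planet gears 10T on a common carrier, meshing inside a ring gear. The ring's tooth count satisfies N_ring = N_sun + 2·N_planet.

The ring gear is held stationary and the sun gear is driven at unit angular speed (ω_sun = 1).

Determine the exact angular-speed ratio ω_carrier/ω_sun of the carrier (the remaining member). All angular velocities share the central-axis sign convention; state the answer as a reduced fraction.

N_ring = 25 + 2·10 = 45
25(ω_s−ω_c) = −45(ω_r−ω_c),  ω_r=0, ω_s=1
25(1−ω_c) = −45(0−ω_c)  ⇒  70ω_c = 25  ⇒  ω_c = 5/14
ω_c/ω_s = 5/14

5/14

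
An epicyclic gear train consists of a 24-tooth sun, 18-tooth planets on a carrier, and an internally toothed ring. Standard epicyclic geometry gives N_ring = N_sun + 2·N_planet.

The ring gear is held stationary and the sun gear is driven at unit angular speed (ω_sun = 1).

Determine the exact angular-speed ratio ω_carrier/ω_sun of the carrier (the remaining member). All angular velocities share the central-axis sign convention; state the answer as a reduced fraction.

N_ring = 24 + 2·18 = 60
24(ω_s−ω_c) = −60(ω_r−ω_c),  ω_r=0, ω_s=1
24(1−ω_c) = −60(0−ω_c)  ⇒  84ω_c = 24  ⇒  ω_c = 2/7
ω_c/ω_s = 2/7

2/7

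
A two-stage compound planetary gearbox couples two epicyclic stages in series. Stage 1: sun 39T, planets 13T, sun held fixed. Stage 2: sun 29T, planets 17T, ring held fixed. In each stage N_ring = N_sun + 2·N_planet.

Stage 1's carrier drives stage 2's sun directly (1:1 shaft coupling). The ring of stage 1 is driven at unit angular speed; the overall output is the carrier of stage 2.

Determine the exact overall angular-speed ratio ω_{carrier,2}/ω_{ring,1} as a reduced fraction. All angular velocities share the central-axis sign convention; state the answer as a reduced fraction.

Stage 1: N_ring = 39 + 2·13 = 65
Stage 1: 39(ω_s−ω_c) = −65(ω_r−ω_c),  ω_s=0, ω_r=1
Stage 1: 39(0−ω_c) = −65(1−ω_c)  ⇒  104ω_c = 65  ⇒  ω_c = 5/8
  ⇒ ω_c¹/ω_r¹ = 5/8
Stage 2: N_ring = 29 + 2·17 = 63
Stage 2: 29(ω_s−ω_c) = −63(ω_r−ω_c),  ω_r=0, ω_s=1
Stage 2: 29(1−ω_c) = −63(0−ω_c)  ⇒  92ω_c = 29  ⇒  ω_c = 29/92
  ⇒ ω_c²/ω_s² = 29/92
Coupling ω_s² = ω_c¹ ⇒ overall = 5/8 × 29/92 = 145/736

145/736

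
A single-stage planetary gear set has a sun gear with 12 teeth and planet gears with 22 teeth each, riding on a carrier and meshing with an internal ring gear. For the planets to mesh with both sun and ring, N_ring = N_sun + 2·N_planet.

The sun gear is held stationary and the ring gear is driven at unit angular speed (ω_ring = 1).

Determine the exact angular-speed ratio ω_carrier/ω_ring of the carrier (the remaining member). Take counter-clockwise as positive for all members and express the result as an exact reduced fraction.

14/17

N_ring = 12 + 2·22 = 56
12(ω_s−ω_c) = −56(ω_r−ω_c),  ω_s=0, ω_r=1
12(0−ω_c) = −56(1−ω_c)  ⇒  68ω_c = 56  ⇒  ω_c = 14/17
ω_c/ω_r = 14/17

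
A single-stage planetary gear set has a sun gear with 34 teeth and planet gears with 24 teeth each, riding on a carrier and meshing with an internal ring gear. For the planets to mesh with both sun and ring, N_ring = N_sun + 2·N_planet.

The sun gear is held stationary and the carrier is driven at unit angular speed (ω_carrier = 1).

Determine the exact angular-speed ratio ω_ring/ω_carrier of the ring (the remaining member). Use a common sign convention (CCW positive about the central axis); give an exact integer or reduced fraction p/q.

N_ring = 34 + 2·24 = 82
34(ω_s−ω_c) = −82(ω_r−ω_c),  ω_s=0, ω_c=1
ω_r = 1 − (34/82)(0−1) = 58/41
ω_r/ω_c = 58/41

58/41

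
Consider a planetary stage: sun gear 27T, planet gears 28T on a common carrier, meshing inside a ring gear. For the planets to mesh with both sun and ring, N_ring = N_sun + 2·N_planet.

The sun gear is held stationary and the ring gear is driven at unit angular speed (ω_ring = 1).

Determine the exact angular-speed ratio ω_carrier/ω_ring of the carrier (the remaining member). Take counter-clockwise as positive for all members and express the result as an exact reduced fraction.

N_ring = 27 + 2·28 = 83
27(ω_s−ω_c) = −83(ω_r−ω_c),  ω_s=0, ω_r=1
27(0−ω_c) = −83(1−ω_c)  ⇒  110ω_c = 83  ⇒  ω_c = 83/110
ω_c/ω_r = 83/110

83/110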